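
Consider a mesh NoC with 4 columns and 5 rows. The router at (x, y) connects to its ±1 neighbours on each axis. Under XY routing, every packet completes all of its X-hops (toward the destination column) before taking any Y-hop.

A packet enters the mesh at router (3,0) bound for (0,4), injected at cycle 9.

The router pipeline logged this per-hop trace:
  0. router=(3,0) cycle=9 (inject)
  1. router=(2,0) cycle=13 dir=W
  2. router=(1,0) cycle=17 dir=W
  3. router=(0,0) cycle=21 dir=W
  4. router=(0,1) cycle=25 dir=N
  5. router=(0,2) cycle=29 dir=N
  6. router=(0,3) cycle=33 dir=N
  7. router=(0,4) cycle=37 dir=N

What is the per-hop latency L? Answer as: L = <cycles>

L = 4

Between hops 0 and 1 the cycle counter advances 13 − 9 = 4.
That increment is L by definition: L = 4.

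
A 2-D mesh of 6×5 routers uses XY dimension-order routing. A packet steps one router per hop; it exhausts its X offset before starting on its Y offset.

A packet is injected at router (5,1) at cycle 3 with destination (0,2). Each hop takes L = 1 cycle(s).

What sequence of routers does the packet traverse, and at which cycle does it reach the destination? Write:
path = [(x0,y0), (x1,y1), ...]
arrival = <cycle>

path = [(5,1), (4,1), (3,1), (2,1), (1,1), (0,1), (0,2)]
arrival = 9

t=3: at (5,1)
t=4: at (4,1) after W
t=5: at (3,1) after W
t=6: at (2,1) after W
t=7: at (1,1) after W
t=8: at (0,1) after W
t=9: at (0,2) after N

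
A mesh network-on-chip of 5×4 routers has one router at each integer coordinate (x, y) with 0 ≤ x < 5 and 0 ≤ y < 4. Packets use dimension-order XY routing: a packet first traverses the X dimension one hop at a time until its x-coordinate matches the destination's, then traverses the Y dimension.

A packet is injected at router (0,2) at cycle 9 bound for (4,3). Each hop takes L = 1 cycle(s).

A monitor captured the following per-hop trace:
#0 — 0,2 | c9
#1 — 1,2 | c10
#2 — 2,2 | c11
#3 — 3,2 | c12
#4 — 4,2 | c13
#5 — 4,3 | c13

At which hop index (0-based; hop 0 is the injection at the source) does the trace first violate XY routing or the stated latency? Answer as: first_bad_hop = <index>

first_bad_hop = 5

[1] (+1,+0) / 1c ⇒ ok
[2] (+1,+0) / 1c ⇒ ok
[3] (+1,+0) / 1c ⇒ ok
[4] (+1,+0) / 1c ⇒ ok
[5] (+0,+1) / 0c ⇒ BAD: Δcyc=0≠L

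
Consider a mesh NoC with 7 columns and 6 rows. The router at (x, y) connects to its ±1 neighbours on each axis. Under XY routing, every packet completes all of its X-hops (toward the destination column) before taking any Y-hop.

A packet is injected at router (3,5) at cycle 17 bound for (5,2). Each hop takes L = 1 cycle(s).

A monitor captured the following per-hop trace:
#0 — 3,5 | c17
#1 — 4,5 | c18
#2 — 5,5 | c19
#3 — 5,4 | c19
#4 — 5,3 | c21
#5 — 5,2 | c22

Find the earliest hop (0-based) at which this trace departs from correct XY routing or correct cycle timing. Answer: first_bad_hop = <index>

[1] (+1,+0) / 1c ⇒ ok
[2] (+1,+0) / 1c ⇒ ok
[3] (+0,-1) / 0c ⇒ BAD: Δcyc=0≠L

first_bad_hop = 3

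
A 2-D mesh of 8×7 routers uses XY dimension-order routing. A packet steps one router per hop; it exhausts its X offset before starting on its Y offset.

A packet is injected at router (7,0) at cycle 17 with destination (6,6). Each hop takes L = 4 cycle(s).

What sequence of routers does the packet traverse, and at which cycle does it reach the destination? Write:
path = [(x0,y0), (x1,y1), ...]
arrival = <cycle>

path = [(7,0), (6,0), (6,1), (6,2), (6,3), (6,4), (6,5), (6,6)]
arrival = 45

t=17: at (7,0)
t=21: at (6,0) after W
t=25: at (6,1) after N
t=29: at (6,2) after N
t=33: at (6,3) after N
t=37: at (6,4) after N
t=41: at (6,5) after N
t=45: at (6,6) after N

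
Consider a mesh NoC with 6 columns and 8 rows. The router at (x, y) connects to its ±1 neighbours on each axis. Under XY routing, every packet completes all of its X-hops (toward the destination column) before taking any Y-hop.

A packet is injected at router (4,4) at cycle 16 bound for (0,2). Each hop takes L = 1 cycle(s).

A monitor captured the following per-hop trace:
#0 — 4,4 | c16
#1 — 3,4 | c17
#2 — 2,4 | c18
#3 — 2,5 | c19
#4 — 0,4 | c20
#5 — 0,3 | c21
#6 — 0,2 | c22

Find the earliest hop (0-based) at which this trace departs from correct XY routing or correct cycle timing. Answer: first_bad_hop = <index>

first_bad_hop = 3

[1] (-1,+0) / 1c ⇒ ok
[2] (-1,+0) / 1c ⇒ ok
[3] (+0,+1) / 1c ⇒ BAD: Y-move but x=2≠0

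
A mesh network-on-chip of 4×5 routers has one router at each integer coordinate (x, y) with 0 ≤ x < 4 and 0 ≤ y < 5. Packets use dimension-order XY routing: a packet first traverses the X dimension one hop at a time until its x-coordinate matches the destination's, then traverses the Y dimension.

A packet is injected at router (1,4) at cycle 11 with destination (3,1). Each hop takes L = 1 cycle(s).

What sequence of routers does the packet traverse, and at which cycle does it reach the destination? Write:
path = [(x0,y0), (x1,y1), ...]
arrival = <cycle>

path = [(1,4), (2,4), (3,4), (3,3), (3,2), (3,1)]
arrival = 16

hop 0: (1,4) @ cyc 11
hop 1: (2,4) @ cyc 12  [E]
hop 2: (3,4) @ cyc 13  [E]
hop 3: (3,3) @ cyc 14  [S]
hop 4: (3,2) @ cyc 15  [S]
hop 5: (3,1) @ cyc 16  [S]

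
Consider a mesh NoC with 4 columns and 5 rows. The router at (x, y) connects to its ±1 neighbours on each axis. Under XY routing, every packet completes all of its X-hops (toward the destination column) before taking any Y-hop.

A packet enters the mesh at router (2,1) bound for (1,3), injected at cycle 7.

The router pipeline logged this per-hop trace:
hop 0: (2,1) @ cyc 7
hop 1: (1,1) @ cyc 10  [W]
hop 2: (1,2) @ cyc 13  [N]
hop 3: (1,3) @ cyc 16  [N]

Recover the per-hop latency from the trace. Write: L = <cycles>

From hop 0 (7) to hop 1 (10): +3 cycles.
That increment is L by definition: L = 3.

L = 3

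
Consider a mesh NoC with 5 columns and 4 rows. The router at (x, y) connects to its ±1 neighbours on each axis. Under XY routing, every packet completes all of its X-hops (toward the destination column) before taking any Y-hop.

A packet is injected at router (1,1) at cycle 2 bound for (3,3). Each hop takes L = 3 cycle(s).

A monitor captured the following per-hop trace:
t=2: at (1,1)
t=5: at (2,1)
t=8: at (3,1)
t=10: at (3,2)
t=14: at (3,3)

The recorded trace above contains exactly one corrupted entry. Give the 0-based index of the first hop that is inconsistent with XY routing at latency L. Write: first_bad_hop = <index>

  1: Δx=+1 Δy=+0 Δt=3 [ok]
  2: Δx=+1 Δy=+0 Δt=3 [ok]
  3: Δx=+0 Δy=+1 Δt=2 [BAD: Δcyc=2≠L]

first_bad_hop = 3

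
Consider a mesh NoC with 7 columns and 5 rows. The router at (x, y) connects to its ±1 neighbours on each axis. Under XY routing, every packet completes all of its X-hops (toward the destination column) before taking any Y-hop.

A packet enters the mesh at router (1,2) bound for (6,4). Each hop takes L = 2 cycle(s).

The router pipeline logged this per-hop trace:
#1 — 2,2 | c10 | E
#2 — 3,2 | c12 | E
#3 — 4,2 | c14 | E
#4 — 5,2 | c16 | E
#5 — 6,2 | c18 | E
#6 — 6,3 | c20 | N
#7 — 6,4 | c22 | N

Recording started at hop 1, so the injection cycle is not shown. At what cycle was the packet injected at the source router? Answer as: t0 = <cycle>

t0 = 8

The first recorded entry is hop 1 at cycle 10.
So t0 = 10 − 1·2 = 8.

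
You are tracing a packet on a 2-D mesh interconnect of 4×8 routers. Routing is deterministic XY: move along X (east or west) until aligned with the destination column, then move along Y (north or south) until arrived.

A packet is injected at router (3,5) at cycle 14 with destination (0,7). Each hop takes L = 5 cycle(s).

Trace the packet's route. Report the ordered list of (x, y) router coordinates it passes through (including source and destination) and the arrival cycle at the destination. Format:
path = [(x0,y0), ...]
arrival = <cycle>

src (3,5)  cyc=14
W→(2,5)  cyc=19
W→(1,5)  cyc=24
W→(0,5)  cyc=29
N→(0,6)  cyc=34
N→(0,7)  cyc=39

path = [(3,5), (2,5), (1,5), (0,5), (0,6), (0,7)]
arrival = 39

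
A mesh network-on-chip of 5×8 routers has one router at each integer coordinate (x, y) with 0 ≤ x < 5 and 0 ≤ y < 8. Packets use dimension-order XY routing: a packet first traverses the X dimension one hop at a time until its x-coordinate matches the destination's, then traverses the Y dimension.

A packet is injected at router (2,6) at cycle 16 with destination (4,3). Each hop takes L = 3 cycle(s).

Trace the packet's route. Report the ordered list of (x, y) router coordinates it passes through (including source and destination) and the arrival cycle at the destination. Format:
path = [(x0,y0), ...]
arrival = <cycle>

t=16: at (2,6)
t=19: at (3,6) after E
t=22: at (4,6) after E
t=25: at (4,5) after S
t=28: at (4,4) after S
t=31: at (4,3) after S

path = [(2,6), (3,6), (4,6), (4,5), (4,4), (4,3)]
arrival = 31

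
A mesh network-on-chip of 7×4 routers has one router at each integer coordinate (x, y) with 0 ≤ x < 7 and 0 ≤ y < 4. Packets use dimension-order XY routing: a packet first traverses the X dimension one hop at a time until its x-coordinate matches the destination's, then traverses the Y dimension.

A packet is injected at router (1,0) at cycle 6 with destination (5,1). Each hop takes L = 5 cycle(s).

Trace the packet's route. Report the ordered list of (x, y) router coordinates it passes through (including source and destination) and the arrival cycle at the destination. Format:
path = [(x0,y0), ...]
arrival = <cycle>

t=6: at (1,0)
t=11: at (2,0) after E
t=16: at (3,0) after E
t=21: at (4,0) after E
t=26: at (5,0) after E
t=31: at (5,1) after N

path = [(1,0), (2,0), (3,0), (4,0), (5,0), (5,1)]
arrival = 31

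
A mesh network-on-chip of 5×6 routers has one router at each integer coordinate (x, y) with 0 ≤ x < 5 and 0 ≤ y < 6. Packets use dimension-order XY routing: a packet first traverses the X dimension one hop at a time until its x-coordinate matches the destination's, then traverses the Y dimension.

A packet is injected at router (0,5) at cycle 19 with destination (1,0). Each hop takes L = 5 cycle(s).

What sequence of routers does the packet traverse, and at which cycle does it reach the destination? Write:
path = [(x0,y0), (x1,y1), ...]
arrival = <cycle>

path = [(0,5), (1,5), (1,4), (1,3), (1,2), (1,1), (1,0)]
arrival = 49

t=19: at (0,5)
t=24: at (1,5) after E
t=29: at (1,4) after S
t=34: at (1,3) after S
t=39: at (1,2) after S
t=44: at (1,1) after S
t=49: at (1,0) after S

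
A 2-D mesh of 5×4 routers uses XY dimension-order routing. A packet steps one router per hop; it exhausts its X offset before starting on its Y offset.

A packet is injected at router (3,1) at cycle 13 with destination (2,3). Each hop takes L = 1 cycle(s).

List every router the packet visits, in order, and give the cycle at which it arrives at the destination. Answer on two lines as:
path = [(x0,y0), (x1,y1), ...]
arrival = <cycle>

hop 0: (3,1) @ cyc 13
hop 1: (2,1) @ cyc 14  [W]
hop 2: (2,2) @ cyc 15  [N]
hop 3: (2,3) @ cyc 16  [N]

path = [(3,1), (2,1), (2,2), (2,3)]
arrival = 16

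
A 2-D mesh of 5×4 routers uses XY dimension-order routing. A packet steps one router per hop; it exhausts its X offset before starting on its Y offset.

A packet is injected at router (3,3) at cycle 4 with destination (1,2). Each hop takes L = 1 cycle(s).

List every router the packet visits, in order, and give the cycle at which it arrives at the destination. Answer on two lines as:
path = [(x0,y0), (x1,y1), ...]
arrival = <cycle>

path = [(3,3), (2,3), (1,3), (1,2)]
arrival = 7

#0 — 3,3 | c4
#1 — 2,3 | c5 | W
#2 — 1,3 | c6 | W
#3 — 1,2 | c7 | S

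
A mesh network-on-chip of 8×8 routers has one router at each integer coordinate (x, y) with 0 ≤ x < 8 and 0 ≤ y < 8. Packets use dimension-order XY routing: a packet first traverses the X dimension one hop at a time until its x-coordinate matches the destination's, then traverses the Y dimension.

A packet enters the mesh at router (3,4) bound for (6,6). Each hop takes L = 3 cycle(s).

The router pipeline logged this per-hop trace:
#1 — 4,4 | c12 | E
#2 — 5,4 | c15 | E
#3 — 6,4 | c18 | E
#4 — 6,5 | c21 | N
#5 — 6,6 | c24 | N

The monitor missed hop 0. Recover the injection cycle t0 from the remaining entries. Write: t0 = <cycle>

t0 = 9

cyc[1] = 12 and cyc[k] = t0 + k·L for every k.
t0 = cyc[1] − L = 12 − 3 = 9.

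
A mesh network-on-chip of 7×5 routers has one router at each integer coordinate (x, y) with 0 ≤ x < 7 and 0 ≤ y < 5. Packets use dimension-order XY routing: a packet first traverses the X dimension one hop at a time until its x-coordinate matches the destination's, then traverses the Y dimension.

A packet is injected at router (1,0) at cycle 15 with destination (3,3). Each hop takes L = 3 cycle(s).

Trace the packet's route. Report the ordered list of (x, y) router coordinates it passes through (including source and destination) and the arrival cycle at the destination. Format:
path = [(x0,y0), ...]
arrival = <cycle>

  0. router=(1,0) cycle=15 (inject)
  1. router=(2,0) cycle=18 dir=E
  2. router=(3,0) cycle=21 dir=E
  3. router=(3,1) cycle=24 dir=N
  4. router=(3,2) cycle=27 dir=N
  5. router=(3,3) cycle=30 dir=N

path = [(1,0), (2,0), (3,0), (3,1), (3,2), (3,3)]
arrival = 30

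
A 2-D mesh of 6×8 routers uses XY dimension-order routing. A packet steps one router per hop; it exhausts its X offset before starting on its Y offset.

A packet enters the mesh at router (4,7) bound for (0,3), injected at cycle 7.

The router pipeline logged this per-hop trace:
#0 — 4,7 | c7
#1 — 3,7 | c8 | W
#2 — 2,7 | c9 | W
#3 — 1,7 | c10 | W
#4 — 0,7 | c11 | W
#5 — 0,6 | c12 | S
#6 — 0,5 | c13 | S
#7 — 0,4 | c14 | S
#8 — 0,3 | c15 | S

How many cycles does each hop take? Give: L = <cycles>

L = 1

From hop 0 (7) to hop 1 (8): +1 cycles.
One hop costs L cycles, so L = 1.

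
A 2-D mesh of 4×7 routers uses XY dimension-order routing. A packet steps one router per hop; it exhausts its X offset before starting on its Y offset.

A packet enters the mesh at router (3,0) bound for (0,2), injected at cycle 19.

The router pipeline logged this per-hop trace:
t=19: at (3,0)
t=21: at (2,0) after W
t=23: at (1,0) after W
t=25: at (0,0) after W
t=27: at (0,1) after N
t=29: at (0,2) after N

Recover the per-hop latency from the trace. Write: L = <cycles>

L = 2

Between hops 0 and 1 the cycle counter advances 21 − 19 = 2.
Per-hop latency L = Δcyc = 2.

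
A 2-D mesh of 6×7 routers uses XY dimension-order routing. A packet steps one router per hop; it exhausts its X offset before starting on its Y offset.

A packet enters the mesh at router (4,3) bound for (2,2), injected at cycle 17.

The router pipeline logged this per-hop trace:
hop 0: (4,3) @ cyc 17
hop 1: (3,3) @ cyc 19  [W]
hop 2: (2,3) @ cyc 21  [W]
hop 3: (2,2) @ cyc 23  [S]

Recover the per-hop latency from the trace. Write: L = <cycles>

L = 2

From hop 0 (17) to hop 1 (19): +2 cycles.
One hop costs L cycles, so L = 2.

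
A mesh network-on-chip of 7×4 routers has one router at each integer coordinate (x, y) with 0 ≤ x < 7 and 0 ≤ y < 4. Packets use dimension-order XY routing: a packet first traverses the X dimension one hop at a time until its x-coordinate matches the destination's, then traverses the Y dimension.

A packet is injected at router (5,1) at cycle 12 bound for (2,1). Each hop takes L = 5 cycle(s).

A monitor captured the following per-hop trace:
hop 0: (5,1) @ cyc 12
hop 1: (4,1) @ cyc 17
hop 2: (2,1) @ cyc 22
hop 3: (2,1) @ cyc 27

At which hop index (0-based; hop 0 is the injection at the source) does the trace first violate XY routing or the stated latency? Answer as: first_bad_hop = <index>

check 1→ d=(-1,0) cyc+5: ok
check 2→ d=(-2,0) cyc+5: BAD: non-unit step

first_bad_hop = 2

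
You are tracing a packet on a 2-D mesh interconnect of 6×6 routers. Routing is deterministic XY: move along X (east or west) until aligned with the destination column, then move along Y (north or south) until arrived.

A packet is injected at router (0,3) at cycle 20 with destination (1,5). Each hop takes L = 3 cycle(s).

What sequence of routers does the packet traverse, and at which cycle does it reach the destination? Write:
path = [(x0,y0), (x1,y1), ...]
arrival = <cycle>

path = [(0,3), (1,3), (1,4), (1,5)]
arrival = 29

src (0,3)  cyc=20
E→(1,3)  cyc=23
N→(1,4)  cyc=26
N→(1,5)  cyc=29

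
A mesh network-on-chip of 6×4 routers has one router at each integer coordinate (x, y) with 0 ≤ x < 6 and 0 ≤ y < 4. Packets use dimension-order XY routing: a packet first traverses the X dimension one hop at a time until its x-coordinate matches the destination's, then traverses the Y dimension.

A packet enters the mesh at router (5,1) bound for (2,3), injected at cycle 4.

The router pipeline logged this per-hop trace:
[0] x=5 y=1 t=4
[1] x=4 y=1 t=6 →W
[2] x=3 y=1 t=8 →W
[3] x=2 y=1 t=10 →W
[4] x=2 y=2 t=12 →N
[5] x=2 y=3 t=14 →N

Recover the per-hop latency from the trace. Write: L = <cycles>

L = 2

Δcyc across hop 0→1: 6 − 4 = 2.
Per-hop latency L = Δcyc = 2.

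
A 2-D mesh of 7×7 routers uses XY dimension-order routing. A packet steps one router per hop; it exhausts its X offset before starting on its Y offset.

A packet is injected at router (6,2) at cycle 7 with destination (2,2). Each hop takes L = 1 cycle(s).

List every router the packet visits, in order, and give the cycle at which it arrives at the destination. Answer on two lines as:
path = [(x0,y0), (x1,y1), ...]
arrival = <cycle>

[0] x=6 y=2 t=7
[1] x=5 y=2 t=8 →W
[2] x=4 y=2 t=9 →W
[3] x=3 y=2 t=10 →W
[4] x=2 y=2 t=11 →W

path = [(6,2), (5,2), (4,2), (3,2), (2,2)]
arrival = 11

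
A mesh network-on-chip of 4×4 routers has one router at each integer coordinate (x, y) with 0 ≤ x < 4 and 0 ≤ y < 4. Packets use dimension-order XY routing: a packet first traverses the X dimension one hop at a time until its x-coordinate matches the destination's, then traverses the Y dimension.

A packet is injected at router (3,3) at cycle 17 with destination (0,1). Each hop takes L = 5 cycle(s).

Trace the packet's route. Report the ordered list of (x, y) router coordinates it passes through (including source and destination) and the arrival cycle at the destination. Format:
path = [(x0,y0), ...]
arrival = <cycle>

src (3,3)  cyc=17
W→(2,3)  cyc=22
W→(1,3)  cyc=27
W→(0,3)  cyc=32
S→(0,2)  cyc=37
S→(0,1)  cyc=42

path = [(3,3), (2,3), (1,3), (0,3), (0,2), (0,1)]
arrival = 42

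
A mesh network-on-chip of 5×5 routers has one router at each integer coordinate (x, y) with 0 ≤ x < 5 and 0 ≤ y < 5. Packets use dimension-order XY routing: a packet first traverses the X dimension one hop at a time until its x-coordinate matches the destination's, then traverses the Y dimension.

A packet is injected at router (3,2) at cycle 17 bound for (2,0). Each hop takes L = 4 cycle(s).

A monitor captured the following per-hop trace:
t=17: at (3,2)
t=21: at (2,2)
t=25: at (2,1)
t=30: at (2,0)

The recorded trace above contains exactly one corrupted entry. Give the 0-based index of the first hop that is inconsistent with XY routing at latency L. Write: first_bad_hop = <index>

first_bad_hop = 3

check 1→ d=(-1,0) cyc+4: ok
check 2→ d=(0,-1) cyc+4: ok
check 3→ d=(0,-1) cyc+5: BAD: Δcyc=5≠L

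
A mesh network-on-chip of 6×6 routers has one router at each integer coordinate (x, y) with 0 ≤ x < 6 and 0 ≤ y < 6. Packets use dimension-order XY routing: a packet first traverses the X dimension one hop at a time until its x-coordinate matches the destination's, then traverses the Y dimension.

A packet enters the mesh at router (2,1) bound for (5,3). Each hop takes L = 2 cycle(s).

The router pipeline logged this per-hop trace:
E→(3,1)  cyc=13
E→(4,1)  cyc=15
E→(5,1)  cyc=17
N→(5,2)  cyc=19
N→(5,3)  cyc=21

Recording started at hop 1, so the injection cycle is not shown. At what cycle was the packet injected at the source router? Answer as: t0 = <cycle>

Hop 1 reached at cycle 13; hop k is at t0 + k·L.
Therefore t0 = 13 − L = 11.

t0 = 11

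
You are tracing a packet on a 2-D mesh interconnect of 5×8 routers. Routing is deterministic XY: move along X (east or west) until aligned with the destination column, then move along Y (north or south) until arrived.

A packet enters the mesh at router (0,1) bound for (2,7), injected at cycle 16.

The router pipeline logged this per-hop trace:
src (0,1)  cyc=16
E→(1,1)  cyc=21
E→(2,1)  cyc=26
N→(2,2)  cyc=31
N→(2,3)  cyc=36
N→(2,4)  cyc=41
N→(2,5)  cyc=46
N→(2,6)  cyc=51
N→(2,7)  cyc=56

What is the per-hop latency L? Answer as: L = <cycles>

Between hops 0 and 1 the cycle counter advances 21 − 16 = 5.
Per-hop latency L = Δcyc = 5.

L = 5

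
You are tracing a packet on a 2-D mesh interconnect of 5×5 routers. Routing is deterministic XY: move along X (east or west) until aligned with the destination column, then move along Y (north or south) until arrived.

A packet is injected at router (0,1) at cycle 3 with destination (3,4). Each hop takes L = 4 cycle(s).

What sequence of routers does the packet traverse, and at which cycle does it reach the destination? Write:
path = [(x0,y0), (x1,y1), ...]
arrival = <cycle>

hop 0: (0,1) @ cyc 3
hop 1: (1,1) @ cyc 7  [E]
hop 2: (2,1) @ cyc 11  [E]
hop 3: (3,1) @ cyc 15  [E]
hop 4: (3,2) @ cyc 19  [N]
hop 5: (3,3) @ cyc 23  [N]
hop 6: (3,4) @ cyc 27  [N]

path = [(0,1), (1,1), (2,1), (3,1), (3,2), (3,3), (3,4)]
arrival = 27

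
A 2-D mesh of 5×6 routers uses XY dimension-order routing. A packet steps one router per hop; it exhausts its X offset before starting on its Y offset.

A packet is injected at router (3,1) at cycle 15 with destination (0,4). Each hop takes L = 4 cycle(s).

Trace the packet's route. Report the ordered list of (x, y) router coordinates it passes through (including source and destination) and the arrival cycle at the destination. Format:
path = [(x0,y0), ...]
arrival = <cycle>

hop 0: (3,1) @ cyc 15
hop 1: (2,1) @ cyc 19  [W]
hop 2: (1,1) @ cyc 23  [W]
hop 3: (0,1) @ cyc 27  [W]
hop 4: (0,2) @ cyc 31  [N]
hop 5: (0,3) @ cyc 35  [N]
hop 6: (0,4) @ cyc 39  [N]

path = [(3,1), (2,1), (1,1), (0,1), (0,2), (0,3), (0,4)]
arrival = 39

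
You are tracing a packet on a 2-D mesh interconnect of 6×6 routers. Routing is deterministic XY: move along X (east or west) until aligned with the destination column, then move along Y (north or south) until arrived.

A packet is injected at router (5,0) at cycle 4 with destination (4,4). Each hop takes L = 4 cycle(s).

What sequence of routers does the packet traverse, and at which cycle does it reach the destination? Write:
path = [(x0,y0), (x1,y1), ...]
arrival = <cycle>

#0 — 5,0 | c4
#1 — 4,0 | c8 | W
#2 — 4,1 | c12 | N
#3 — 4,2 | c16 | N
#4 — 4,3 | c20 | N
#5 — 4,4 | c24 | N

path = [(5,0), (4,0), (4,1), (4,2), (4,3), (4,4)]
arrival = 24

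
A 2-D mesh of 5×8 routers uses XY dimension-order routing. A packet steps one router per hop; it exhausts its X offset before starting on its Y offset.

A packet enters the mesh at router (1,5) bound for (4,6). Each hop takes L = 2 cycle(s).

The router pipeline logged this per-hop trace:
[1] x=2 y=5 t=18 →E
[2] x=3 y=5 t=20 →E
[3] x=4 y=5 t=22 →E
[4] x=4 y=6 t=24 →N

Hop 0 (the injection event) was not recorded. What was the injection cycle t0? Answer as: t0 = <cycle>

The first recorded entry is hop 1 at cycle 18.
Subtract one hop: t0 = 18 − 2 = 16.

t0 = 16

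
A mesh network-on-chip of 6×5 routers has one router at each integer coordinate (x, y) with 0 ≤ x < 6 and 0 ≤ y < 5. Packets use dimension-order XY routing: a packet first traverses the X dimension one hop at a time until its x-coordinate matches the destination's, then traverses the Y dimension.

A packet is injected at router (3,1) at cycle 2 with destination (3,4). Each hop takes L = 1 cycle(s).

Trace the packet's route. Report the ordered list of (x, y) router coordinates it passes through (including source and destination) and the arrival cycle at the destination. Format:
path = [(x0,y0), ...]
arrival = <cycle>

path = [(3,1), (3,2), (3,3), (3,4)]
arrival = 5

  0. router=(3,1) cycle=2 (inject)
  1. router=(3,2) cycle=3 dir=N
  2. router=(3,3) cycle=4 dir=N
  3. router=(3,4) cycle=5 dir=N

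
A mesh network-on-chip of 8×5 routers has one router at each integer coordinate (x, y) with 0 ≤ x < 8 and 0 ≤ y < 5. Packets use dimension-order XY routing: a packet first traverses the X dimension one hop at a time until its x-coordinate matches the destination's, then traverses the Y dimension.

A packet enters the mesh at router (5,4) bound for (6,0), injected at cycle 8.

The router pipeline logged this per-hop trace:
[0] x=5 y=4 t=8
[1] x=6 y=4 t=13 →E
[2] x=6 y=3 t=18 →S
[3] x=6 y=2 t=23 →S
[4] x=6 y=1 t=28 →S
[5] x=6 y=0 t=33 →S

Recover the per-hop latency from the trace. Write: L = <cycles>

L = 5

From hop 0 (8) to hop 1 (13): +5 cycles.
Each hop adds L, hence L = 5.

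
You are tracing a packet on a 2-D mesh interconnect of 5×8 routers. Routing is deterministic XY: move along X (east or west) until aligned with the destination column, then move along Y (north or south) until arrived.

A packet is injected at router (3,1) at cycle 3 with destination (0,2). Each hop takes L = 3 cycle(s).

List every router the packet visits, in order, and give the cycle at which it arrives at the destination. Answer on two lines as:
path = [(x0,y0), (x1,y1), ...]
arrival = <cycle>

path = [(3,1), (2,1), (1,1), (0,1), (0,2)]
arrival = 15

t=3: at (3,1)
t=6: at (2,1) after W
t=9: at (1,1) after W
t=12: at (0,1) after W
t=15: at (0,2) after N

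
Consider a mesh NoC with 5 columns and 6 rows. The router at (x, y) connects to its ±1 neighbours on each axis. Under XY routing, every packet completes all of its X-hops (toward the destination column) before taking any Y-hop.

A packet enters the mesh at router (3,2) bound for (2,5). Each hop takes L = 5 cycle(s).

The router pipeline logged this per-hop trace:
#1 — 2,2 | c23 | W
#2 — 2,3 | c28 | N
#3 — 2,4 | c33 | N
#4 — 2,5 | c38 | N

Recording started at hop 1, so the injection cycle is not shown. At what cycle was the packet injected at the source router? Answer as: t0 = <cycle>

t0 = 18

cyc[1] = 23 and cyc[k] = t0 + k·L for every k.
t0 = cyc[1] − L = 23 − 5 = 18.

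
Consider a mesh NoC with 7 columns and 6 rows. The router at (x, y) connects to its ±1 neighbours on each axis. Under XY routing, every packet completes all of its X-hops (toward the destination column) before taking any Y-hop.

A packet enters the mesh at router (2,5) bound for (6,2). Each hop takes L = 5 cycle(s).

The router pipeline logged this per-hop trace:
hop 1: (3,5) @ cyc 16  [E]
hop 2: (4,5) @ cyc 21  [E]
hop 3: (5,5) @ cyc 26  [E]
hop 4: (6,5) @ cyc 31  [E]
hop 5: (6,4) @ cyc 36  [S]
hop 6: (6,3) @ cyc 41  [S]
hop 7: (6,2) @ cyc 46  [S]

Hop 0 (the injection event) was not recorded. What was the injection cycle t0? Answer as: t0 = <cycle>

Hop 1 reached at cycle 16; hop k is at t0 + k·L.
Subtract one hop: t0 = 16 − 5 = 11.

t0 = 11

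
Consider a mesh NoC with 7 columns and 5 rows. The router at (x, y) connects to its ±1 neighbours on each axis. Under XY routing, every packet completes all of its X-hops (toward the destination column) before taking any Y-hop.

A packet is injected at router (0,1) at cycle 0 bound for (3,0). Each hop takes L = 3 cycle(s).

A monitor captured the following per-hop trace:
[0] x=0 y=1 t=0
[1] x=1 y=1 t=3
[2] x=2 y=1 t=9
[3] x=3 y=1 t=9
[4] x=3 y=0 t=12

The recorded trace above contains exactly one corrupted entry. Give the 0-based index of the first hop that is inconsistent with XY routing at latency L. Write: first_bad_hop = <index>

[1] (+1,+0) / 3c ⇒ ok
[2] (+1,+0) / 6c ⇒ BAD: Δcyc=6≠L

first_bad_hop = 2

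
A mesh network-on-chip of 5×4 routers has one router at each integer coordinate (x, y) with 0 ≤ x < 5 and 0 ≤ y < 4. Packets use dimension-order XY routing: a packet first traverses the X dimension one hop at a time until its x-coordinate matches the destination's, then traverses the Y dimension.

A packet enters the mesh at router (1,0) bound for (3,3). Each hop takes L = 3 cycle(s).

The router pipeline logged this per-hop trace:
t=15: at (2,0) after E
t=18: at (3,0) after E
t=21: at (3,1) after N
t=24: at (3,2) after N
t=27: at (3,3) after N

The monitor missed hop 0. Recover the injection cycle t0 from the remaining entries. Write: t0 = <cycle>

Hop 1 reached at cycle 15; hop k is at t0 + k·L.
t0 = cyc[1] − L = 15 − 3 = 12.

t0 = 12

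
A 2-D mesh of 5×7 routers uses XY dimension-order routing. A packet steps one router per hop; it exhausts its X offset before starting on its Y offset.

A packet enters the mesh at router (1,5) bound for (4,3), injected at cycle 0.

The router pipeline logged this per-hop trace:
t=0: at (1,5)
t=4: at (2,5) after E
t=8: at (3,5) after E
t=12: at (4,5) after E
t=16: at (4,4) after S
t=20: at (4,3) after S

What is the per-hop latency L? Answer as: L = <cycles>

From hop 0 (0) to hop 1 (4): +4 cycles.
That increment is L by definition: L = 4.

L = 4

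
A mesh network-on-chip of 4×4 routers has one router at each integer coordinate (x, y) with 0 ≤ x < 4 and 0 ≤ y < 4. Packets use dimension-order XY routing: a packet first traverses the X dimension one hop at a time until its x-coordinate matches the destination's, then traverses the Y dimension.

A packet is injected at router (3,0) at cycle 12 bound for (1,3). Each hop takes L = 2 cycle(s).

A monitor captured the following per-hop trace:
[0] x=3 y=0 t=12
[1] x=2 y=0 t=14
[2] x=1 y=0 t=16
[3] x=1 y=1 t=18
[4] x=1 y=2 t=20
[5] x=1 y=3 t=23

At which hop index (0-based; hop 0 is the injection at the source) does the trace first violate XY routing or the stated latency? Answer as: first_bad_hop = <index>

first_bad_hop = 5

hop 1: step (-1,+0), +2 cyc — ok
hop 2: step (-1,+0), +2 cyc — ok
hop 3: step (+0,+1), +2 cyc — ok
hop 4: step (+0,+1), +2 cyc — ok
hop 5: step (+0,+1), +3 cyc — BAD: Δcyc=3≠L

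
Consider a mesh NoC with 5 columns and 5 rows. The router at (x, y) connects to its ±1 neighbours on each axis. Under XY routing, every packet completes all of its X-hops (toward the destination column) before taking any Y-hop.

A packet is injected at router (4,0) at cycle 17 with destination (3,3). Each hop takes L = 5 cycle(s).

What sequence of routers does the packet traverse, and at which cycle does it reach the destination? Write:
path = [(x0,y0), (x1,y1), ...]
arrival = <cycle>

t=17: at (4,0)
t=22: at (3,0) after W
t=27: at (3,1) after N
t=32: at (3,2) after N
t=37: at (3,3) after N

path = [(4,0), (3,0), (3,1), (3,2), (3,3)]
arrival = 37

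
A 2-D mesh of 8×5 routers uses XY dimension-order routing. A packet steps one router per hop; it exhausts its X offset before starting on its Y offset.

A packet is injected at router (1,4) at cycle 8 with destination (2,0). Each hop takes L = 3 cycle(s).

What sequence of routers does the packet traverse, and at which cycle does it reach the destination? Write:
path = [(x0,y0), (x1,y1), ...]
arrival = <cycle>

path = [(1,4), (2,4), (2,3), (2,2), (2,1), (2,0)]
arrival = 23

  0. router=(1,4) cycle=8 (inject)
  1. router=(2,4) cycle=11 dir=E
  2. router=(2,3) cycle=14 dir=S
  3. router=(2,2) cycle=17 dir=S
  4. router=(2,1) cycle=20 dir=S
  5. router=(2,0) cycle=23 dir=S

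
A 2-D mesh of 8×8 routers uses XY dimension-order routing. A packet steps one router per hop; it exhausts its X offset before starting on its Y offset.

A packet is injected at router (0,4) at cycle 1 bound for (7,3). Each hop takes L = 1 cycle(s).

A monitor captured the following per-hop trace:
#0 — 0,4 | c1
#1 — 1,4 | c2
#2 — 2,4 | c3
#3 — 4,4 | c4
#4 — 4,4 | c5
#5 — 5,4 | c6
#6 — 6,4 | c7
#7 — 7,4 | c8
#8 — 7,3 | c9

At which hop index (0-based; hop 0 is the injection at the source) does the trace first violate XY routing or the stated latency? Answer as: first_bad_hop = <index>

hop 1: step (+1,+0), +1 cyc — ok
hop 2: step (+1,+0), +1 cyc — ok
hop 3: step (+2,+0), +1 cyc — BAD: non-unit step

first_bad_hop = 3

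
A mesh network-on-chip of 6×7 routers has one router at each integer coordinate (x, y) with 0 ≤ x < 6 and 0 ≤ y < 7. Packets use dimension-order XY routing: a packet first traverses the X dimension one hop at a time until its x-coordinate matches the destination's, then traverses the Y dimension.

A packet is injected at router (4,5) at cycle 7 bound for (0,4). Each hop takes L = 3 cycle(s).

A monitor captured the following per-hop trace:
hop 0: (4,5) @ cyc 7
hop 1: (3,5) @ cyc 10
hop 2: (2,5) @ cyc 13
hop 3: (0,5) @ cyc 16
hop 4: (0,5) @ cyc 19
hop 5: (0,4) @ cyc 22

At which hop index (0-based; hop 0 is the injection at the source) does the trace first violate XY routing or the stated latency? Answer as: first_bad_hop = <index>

first_bad_hop = 3

hop 1: step (-1,+0), +3 cyc — ok
hop 2: step (-1,+0), +3 cyc — ok
hop 3: step (-2,+0), +3 cyc — BAD: non-unit step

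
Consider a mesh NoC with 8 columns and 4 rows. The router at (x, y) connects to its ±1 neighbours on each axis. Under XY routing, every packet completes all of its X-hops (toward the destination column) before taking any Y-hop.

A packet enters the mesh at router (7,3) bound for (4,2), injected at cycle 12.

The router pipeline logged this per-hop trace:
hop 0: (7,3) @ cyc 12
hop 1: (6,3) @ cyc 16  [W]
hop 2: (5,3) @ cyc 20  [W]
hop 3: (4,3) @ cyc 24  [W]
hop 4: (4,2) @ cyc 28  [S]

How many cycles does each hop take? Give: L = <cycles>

L = 4

Between hops 0 and 1 the cycle counter advances 16 − 12 = 4.
Each hop adds L, hence L = 4.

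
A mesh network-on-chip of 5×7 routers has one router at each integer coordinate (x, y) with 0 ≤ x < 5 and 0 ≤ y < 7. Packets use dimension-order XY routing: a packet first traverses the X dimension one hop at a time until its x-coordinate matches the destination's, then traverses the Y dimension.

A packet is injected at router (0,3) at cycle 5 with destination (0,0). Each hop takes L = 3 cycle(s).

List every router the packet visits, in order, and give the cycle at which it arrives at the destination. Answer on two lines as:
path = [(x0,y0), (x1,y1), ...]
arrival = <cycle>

hop 0: (0,3) @ cyc 5
hop 1: (0,2) @ cyc 8  [S]
hop 2: (0,1) @ cyc 11  [S]
hop 3: (0,0) @ cyc 14  [S]

path = [(0,3), (0,2), (0,1), (0,0)]
arrival = 14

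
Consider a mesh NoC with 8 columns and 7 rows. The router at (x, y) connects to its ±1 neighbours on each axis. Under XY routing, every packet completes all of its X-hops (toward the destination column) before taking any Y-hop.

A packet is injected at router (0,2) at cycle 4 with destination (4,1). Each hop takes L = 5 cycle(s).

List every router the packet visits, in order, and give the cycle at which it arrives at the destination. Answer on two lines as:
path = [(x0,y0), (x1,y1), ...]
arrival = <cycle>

src (0,2)  cyc=4
E→(1,2)  cyc=9
E→(2,2)  cyc=14
E→(3,2)  cyc=19
E→(4,2)  cyc=24
S→(4,1)  cyc=29

path = [(0,2), (1,2), (2,2), (3,2), (4,2), (4,1)]
arrival = 29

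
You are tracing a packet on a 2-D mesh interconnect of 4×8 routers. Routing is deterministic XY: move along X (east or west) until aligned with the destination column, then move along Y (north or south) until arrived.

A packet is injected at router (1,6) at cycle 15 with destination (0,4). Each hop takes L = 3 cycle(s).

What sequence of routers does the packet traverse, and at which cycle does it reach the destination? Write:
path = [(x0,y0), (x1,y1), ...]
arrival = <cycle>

t=15: at (1,6)
t=18: at (0,6) after W
t=21: at (0,5) after S
t=24: at (0,4) after S

path = [(1,6), (0,6), (0,5), (0,4)]
arrival = 24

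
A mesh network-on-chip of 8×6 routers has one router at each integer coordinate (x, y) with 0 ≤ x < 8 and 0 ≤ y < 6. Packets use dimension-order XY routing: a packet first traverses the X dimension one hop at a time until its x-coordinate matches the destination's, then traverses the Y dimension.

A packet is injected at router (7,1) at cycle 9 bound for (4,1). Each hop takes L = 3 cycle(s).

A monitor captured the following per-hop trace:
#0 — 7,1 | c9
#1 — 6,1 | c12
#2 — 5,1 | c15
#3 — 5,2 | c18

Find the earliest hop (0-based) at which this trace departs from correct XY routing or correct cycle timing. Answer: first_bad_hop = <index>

hop 1: step (-1,+0), +3 cyc — ok
hop 2: step (-1,+0), +3 cyc — ok
hop 3: step (+0,+1), +3 cyc — BAD: Y-move but x=5≠4

first_bad_hop = 3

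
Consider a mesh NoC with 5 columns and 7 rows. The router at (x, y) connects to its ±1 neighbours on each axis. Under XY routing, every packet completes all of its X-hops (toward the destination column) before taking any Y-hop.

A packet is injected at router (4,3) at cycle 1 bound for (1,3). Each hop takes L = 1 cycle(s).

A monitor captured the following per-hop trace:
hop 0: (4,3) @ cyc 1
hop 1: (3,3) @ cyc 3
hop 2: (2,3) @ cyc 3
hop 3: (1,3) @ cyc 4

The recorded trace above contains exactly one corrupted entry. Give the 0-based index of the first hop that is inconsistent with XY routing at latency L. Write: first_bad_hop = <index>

[1] (-1,+0) / 2c ⇒ BAD: Δcyc=2≠L

first_bad_hop = 1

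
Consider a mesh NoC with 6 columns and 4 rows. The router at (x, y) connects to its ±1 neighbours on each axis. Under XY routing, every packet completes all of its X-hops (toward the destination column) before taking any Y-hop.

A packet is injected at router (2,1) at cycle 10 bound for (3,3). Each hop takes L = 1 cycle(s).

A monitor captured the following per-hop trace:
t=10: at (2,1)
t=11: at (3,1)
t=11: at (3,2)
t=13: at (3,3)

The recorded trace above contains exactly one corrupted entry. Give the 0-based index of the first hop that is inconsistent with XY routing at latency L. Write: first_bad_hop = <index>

first_bad_hop = 2

hop 1: step (+1,+0), +1 cyc — ok
hop 2: step (+0,+1), +0 cyc — BAD: Δcyc=0≠L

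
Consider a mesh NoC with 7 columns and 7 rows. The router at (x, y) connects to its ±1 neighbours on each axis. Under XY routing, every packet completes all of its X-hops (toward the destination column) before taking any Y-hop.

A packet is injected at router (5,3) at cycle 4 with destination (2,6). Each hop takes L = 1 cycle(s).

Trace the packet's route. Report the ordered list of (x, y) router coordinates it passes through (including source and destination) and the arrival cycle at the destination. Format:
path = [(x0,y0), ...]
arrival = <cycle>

  0. router=(5,3) cycle=4 (inject)
  1. router=(4,3) cycle=5 dir=W
  2. router=(3,3) cycle=6 dir=W
  3. router=(2,3) cycle=7 dir=W
  4. router=(2,4) cycle=8 dir=N
  5. router=(2,5) cycle=9 dir=N
  6. router=(2,6) cycle=10 dir=N

path = [(5,3), (4,3), (3,3), (2,3), (2,4), (2,5), (2,6)]
arrival = 10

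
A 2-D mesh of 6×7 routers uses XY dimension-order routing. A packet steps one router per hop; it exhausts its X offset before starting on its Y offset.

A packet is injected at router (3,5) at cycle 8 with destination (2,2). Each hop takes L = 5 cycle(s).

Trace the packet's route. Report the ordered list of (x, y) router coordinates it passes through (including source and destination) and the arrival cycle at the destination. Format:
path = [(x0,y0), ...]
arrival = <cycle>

path = [(3,5), (2,5), (2,4), (2,3), (2,2)]
arrival = 28

src (3,5)  cyc=8
W→(2,5)  cyc=13
S→(2,4)  cyc=18
S→(2,3)  cyc=23
S→(2,2)  cyc=28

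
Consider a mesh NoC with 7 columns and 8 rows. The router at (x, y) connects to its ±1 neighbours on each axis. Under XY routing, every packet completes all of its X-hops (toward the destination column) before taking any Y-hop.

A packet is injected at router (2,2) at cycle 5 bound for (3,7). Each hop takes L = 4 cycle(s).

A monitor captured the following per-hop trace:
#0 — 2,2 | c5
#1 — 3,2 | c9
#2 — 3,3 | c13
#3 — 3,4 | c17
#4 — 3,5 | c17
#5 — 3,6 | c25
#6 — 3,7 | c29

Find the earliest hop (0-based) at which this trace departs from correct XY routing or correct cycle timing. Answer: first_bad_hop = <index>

[1] (+1,+0) / 4c ⇒ ok
[2] (+0,+1) / 4c ⇒ ok
[3] (+0,+1) / 4c ⇒ ok
[4] (+0,+1) / 0c ⇒ BAD: Δcyc=0≠L

first_bad_hop = 4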